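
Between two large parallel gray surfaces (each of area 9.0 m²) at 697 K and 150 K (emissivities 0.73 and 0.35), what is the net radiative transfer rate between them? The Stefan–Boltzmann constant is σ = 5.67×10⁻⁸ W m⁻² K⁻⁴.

Q ≈ 37200 W

For two large parallel gray plates, q = σ(T₁⁴ − T₂⁴) / (1/ε₁ + 1/ε₂ − 1).
1/ε₁ + 1/ε₂ − 1 = 1/0.73 + 1/0.35 − 1 = 3.227.
T₁⁴ − T₂⁴ = 2.36×10^11 − 5.06×10^8 = 2.36×10^11 K⁴.
q = 5.67×10⁻⁸ × 2.36×10^11 / 3.227 = 4140 W/m².
Q = q·A = 4140 × 9.0 = 37200 W.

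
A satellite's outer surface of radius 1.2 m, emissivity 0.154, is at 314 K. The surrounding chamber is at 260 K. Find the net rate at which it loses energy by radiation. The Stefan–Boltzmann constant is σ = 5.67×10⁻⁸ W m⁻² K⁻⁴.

A = 4πr² = 4π × (1.2)² = 18.1 m².
Q = εσA(T⁴ − T_s⁴). T⁴ − T_s⁴ = (314)⁴ − (260)⁴ = 9.72×10^9 − 4.57×10^9 = 5.15×10^9 K⁴.
Q = 0.154 × 5.67×10⁻⁸ × 18.1 × 5.15×10^9 = 814 W.

Q ≈ 814 W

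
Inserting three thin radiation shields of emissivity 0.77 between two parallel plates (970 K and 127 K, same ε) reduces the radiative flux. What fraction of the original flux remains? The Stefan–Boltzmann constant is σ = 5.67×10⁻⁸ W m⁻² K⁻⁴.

ratio ≈ 0.250

With N identical shields there are N+1 = 4 gaps in series, each with the same radiative resistance, so the flux falls to 1/(N+1) of its unshielded value.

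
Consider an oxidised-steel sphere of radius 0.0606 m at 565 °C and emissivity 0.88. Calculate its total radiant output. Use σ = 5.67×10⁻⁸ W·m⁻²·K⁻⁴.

P ≈ 1140 W

A = 4πr² = 4π × (0.0606)² = 0.0461 m².
565 °C = 838 K.
Stefan–Boltzmann: P = εσAT⁴ = 0.88 × 5.67×10⁻⁸ × 0.0461 × (838)⁴ = 0.88 × 5.67×10⁻⁸ × 0.0461 × 4.93×10^11.
P = 1140 W.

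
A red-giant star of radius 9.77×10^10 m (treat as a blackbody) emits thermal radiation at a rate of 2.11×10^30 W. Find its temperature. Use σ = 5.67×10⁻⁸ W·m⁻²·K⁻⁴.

T ≈ 4200 K

A = 4πr² = 4π × (9.77×10^10)² = 1.20×10^23 m².
From P = σAT⁴, T = (P / σA)^(1/4) = (2.11×10^30 / (5.67×10⁻⁸ × 1.20×10^23))^(1/4).
T = (3.10×10^14)^(1/4) = 4200 K.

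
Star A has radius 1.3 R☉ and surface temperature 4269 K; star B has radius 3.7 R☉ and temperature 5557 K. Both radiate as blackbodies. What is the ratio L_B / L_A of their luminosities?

L = 4πR²σT⁴ ∝ R²T⁴, so L_B/L_A = (3.7/1.3)² × (5557/4269)⁴ = 8.10 × 2.87 = 23.3.

L_B/L_A ≈ 23.3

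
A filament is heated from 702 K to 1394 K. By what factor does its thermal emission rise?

ratio ≈ 15.5

P ∝ T⁴, so the ratio is (1394/702)⁴ = (1.986)⁴ = 15.5.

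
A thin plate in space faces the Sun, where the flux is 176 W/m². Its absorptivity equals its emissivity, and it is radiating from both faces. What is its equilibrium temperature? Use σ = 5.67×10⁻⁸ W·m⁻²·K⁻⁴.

T ≈ 198 K

Absorbed flux αS = emitted flux 2εσT⁴ per unit area; with α = ε this gives T = (S/2σ)^(1/4).
T = (176 / (2 × 5.67×10⁻⁸))^(1/4) = (1.55×10^9)^(1/4).
T = 198 K.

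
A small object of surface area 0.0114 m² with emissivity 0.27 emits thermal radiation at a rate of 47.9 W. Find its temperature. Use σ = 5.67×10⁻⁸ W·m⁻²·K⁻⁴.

From P = εσAT⁴, T = (P / εσA)^(1/4) = (47.9 / (0.27 × 5.67×10⁻⁸ × 0.0114))^(1/4).
T = (2.74×10^11)^(1/4) = 724 K.

T ≈ 724 K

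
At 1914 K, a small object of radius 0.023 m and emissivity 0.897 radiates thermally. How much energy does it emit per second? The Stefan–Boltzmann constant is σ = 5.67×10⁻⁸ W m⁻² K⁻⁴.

P ≈ 4540 W

A = 4πr² = 4π × (0.023)² = 6.65×10^-3 m².
P = εσAT⁴ = 0.897 × 5.67×10⁻⁸ × 6.65×10^-3 × (1914)⁴ = 0.897 × 5.67×10⁻⁸ × 6.65×10^-3 × 1.34×10^13.
P = 4540 W.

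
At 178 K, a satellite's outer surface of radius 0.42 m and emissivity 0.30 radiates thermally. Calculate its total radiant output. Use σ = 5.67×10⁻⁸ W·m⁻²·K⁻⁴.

A = 4πr² = 4π × (0.42)² = 2.22 m².
Stefan–Boltzmann: P = εσAT⁴ = 0.30 × 5.67×10⁻⁸ × 2.22 × (178)⁴ = 0.30 × 5.67×10⁻⁸ × 2.22 × 1.00×10^9.
P = 37.9 W.

P ≈ 37.9 W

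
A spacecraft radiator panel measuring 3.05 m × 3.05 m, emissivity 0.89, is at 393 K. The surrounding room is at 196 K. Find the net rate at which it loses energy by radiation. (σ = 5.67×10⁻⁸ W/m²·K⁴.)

A = 3.05 × 3.05 = 9.30 m².
Q = εσA(T⁴ − T_s⁴). T⁴ − T_s⁴ = (393)⁴ − (196)⁴ = 2.39×10^10 − 1.48×10^9 = 2.24×10^10 K⁴.
Q = 0.89 × 5.67×10⁻⁸ × 9.30 × 2.24×10^10 = 10500 W.

Q ≈ 10500 W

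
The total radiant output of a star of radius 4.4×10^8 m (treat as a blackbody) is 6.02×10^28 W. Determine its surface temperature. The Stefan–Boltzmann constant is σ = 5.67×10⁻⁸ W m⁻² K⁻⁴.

T ≈ 25700 K

A = 4πr² = 4π × (4.4×10^8)² = 2.43×10^18 m².
From P = σAT⁴, T = (P / σA)^(1/4) = (6.02×10^28 / (5.67×10⁻⁸ × 2.43×10^18))^(1/4).
T = (4.36×10^17)^(1/4) = 25700 K.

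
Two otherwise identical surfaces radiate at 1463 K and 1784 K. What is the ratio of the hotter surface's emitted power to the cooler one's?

P ∝ T⁴, so the ratio is (1784/1463)⁴ = (1.219)⁴ = 2.21.

ratio ≈ 2.21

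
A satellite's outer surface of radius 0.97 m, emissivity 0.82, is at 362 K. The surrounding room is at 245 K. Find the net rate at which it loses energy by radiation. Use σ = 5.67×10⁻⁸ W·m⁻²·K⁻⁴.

A = 4πr² = 4π × (0.97)² = 11.8 m².
Q = εσA(T⁴ − T_s⁴). T⁴ − T_s⁴ = (362)⁴ − (245)⁴ = 1.72×10^10 − 3.60×10^9 = 1.36×10^10 K⁴.
Q = 0.82 × 5.67×10⁻⁸ × 11.8 × 1.36×10^10 = 7460 W.

Q ≈ 7460 W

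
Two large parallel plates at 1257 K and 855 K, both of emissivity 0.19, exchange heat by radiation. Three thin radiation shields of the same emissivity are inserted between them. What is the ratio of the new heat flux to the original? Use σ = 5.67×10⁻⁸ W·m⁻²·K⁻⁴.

With N identical shields there are N+1 = 4 gaps in series, each with the same radiative resistance, so the flux falls to 1/(N+1) of its unshielded value.

ratio ≈ 0.250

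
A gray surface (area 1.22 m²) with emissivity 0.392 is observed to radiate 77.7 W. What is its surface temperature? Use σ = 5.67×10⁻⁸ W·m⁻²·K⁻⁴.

T ≈ 231 K

From P = εσAT⁴, T = (P / εσA)^(1/4) = (77.7 / (0.392 × 5.67×10⁻⁸ × 1.22))^(1/4).
T = (2.87×10^9)^(1/4) = 231 K.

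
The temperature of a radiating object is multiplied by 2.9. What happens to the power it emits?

factor ≈ 70.7

P ∝ T⁴, so the power scales as (2.9)⁴ = 70.7.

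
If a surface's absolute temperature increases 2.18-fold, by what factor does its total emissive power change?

factor ≈ 22.6

P ∝ T⁴, so the power scales as (2.18)⁴ = 22.6.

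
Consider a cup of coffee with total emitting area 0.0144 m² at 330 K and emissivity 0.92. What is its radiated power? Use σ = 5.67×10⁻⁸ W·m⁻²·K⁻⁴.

P ≈ 8.91 W

Stefan–Boltzmann: P = εσAT⁴ = 0.92 × 5.67×10⁻⁸ × 0.0144 × (330)⁴ = 0.92 × 5.67×10⁻⁸ × 0.0144 × 1.19×10^10.
P = 8.91 W.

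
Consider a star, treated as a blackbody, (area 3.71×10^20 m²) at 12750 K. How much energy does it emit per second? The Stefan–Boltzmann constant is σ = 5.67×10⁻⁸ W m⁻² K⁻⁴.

P = σAT⁴ = 5.67×10⁻⁸ × 3.71×10^20 × (12750)⁴ = 5.67×10⁻⁸ × 3.71×10^20 × 2.64×10^16.
P = 5.56×10^29 W.

P ≈ 5.56×10^29 W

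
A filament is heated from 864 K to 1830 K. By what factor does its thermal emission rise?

P ∝ T⁴, so the ratio is (1830/864)⁴ = (2.118)⁴ = 20.1.

ratio ≈ 20.1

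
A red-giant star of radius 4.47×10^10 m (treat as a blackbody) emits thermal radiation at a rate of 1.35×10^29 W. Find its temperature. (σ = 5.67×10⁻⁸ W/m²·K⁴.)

T ≈ 3120 K

A = 4πr² = 4π × (4.47×10^10)² = 2.51×10^22 m².
From P = σAT⁴, T = (P / σA)^(1/4) = (1.35×10^29 / (5.67×10⁻⁸ × 2.51×10^22))^(1/4).
T = (9.48×10^13)^(1/4) = 3120 K.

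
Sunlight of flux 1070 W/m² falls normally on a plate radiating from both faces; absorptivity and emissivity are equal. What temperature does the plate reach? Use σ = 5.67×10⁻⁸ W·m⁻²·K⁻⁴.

Absorbed flux αS = emitted flux 2εσT⁴ per unit area; with α = ε this gives T = (S/2σ)^(1/4).
T = (1070 / (2 × 5.67×10⁻⁸))^(1/4) = (9.44×10^9)^(1/4).
T = 312 K.

T ≈ 312 K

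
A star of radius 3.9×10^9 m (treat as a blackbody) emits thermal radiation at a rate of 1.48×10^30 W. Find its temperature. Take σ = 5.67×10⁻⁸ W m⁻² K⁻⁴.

T ≈ 19200 K

A = 4πr² = 4π × (3.9×10^9)² = 1.91×10^20 m².
From P = σAT⁴, T = (P / σA)^(1/4) = (1.48×10^30 / (5.67×10⁻⁸ × 1.91×10^20))^(1/4).
T = (1.37×10^17)^(1/4) = 19200 K.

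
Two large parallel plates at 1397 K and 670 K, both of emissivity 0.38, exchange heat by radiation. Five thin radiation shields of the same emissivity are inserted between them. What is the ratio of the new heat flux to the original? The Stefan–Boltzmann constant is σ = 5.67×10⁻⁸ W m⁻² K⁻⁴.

ratio ≈ 0.167

With N identical shields there are N+1 = 6 gaps in series, each with the same radiative resistance, so the flux falls to 1/(N+1) of its unshielded value.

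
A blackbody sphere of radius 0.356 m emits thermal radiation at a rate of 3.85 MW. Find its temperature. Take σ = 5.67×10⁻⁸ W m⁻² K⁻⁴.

A = 4πr² = 4π × (0.356)² = 1.59 m².
From P = σAT⁴, T = (P / σA)^(1/4) = (3.85×10^6 / (5.67×10⁻⁸ × 1.59))^(1/4).
T = (4.26×10^13)^(1/4) = 2560 K.

T ≈ 2560 K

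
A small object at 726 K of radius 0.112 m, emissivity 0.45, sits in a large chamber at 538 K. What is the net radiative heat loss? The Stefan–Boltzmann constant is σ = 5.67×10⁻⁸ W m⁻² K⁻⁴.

A = 4πr² = 4π × (0.112)² = 0.158 m².
Q = εσA(T⁴ − T_s⁴). T⁴ − T_s⁴ = (726)⁴ − (538)⁴ = 2.78×10^11 − 8.38×10^10 = 1.94×10^11 K⁴.
Q = 0.45 × 5.67×10⁻⁸ × 0.158 × 1.94×10^11 = 780 W.

Q ≈ 780 W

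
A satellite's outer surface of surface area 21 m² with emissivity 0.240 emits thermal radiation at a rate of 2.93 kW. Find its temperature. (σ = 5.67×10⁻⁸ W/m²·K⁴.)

From P = εσAT⁴, T = (P / εσA)^(1/4) = (2930 / (0.240 × 5.67×10⁻⁸ × 21.0))^(1/4).
T = (1.03×10^10)^(1/4) = 318 K.

T ≈ 318 K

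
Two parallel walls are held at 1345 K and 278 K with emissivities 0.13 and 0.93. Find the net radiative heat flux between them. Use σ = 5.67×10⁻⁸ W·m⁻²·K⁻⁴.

For two large parallel gray plates, q = σ(T₁⁴ − T₂⁴) / (1/ε₁ + 1/ε₂ − 1).
1/ε₁ + 1/ε₂ − 1 = 1/0.13 + 1/0.93 − 1 = 7.768.
T₁⁴ − T₂⁴ = 3.27×10^12 − 5.97×10^9 = 3.27×10^12 K⁴.
q = 5.67×10⁻⁸ × 3.27×10^12 / 7.768 = 23800 W/m².

q ≈ 23800 W/m²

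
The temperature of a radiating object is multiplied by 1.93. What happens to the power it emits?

P ∝ T⁴, so the power scales as (1.93)⁴ = 13.9.

factor ≈ 13.9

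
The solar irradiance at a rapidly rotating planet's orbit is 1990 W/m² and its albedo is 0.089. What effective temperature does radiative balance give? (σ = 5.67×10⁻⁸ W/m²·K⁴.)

T ≈ 299 K

Power absorbed = (1−a)S·πR²; power emitted = 4πR²σT⁴. Equating and cancelling πR²:
T = ((1−a)S / 4σ)^(1/4) = (1810 / (4 × 5.67×10⁻⁸))^(1/4) = (7.99×10^9)^(1/4).
T = 299 K.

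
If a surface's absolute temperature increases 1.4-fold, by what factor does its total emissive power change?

P ∝ T⁴, so the power scales as (1.4)⁴ = 3.84.

factor ≈ 3.84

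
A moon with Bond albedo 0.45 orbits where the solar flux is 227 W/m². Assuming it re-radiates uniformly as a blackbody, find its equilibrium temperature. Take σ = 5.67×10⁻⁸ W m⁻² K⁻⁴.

T ≈ 153 K

Power absorbed = (1−a)S·πR²; power emitted = 4πR²σT⁴. Equating and cancelling πR²:
T = ((1−a)S / 4σ)^(1/4) = (125 / (4 × 5.67×10⁻⁸))^(1/4) = (5.50×10^8)^(1/4).
T = 153 K.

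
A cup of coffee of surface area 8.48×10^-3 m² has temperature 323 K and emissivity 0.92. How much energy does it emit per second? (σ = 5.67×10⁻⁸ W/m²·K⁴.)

Stefan–Boltzmann: P = εσAT⁴ = 0.92 × 5.67×10⁻⁸ × 8.48×10^-3 × (323)⁴ = 0.92 × 5.67×10⁻⁸ × 8.48×10^-3 × 1.09×10^10.
P = 4.81 W.

P ≈ 4.81 W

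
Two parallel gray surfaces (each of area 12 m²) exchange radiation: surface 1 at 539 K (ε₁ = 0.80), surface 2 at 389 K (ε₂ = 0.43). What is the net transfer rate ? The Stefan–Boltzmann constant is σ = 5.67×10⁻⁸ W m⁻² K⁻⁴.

For two large parallel gray plates, q = σ(T₁⁴ − T₂⁴) / (1/ε₁ + 1/ε₂ − 1).
1/ε₁ + 1/ε₂ − 1 = 1/0.80 + 1/0.43 − 1 = 2.576.
T₁⁴ − T₂⁴ = 8.44×10^10 − 2.29×10^10 = 6.15×10^10 K⁴.
q = 5.67×10⁻⁸ × 6.15×10^10 / 2.576 = 1350 W/m².
Q = q·A = 1350 × 12 = 16200 W.

Q ≈ 16200 W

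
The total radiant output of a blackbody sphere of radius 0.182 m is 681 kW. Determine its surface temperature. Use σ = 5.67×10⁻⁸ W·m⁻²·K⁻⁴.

T ≈ 2320 K

A = 4πr² = 4π × (0.182)² = 0.416 m².
From P = σAT⁴, T = (P / σA)^(1/4) = (6.81×10^5 / (5.67×10⁻⁸ × 0.416))^(1/4).
T = (2.89×10^13)^(1/4) = 2320 K.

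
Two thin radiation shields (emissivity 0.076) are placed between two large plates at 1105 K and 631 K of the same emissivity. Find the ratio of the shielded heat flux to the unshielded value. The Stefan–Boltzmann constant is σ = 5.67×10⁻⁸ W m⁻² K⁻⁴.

With N identical shields there are N+1 = 3 gaps in series, each with the same radiative resistance, so the flux falls to 1/(N+1) of its unshielded value.

ratio ≈ 0.333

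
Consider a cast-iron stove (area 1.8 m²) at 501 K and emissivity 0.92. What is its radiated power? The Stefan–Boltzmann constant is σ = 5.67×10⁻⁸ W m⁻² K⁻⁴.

Stefan–Boltzmann: P = εσAT⁴ = 0.92 × 5.67×10⁻⁸ × 1.80 × (501)⁴ = 0.92 × 5.67×10⁻⁸ × 1.80 × 6.30×10^10.
P = 5920 W.

P ≈ 5920 W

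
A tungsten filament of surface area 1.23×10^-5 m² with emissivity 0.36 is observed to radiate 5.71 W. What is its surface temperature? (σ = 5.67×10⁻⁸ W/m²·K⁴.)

From P = εσAT⁴, T = (P / εσA)^(1/4) = (5.71 / (0.36 × 5.67×10⁻⁸ × 1.23×10^-5))^(1/4).
T = (2.27×10^13)^(1/4) = 2180 K.

T ≈ 2180 K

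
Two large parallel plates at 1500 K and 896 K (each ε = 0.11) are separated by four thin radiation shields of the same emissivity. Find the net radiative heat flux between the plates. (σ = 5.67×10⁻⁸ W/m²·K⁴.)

q ≈ 2920 W/m²

Each of the 5 gaps contributes resistance (2/ε − 1) = 2/0.11 − 1 = 17.18; total = 85.91.
q = σ(T₁⁴ − T₂⁴) / 85.91 = 5.67×10⁻⁸ × 4.42×10^12 / 85.91 = 2920 W/m².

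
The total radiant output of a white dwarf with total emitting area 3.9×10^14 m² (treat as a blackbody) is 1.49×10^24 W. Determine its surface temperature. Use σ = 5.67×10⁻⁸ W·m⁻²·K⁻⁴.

From P = σAT⁴, T = (P / σA)^(1/4) = (1.49×10^24 / (5.67×10⁻⁸ × 3.90×10^14))^(1/4).
T = (6.74×10^16)^(1/4) = 16100 K.

T ≈ 16100 K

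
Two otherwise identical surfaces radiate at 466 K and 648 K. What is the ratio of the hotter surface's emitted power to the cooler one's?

ratio ≈ 3.74

P ∝ T⁴, so the ratio is (648/466)⁴ = (1.391)⁴ = 3.74.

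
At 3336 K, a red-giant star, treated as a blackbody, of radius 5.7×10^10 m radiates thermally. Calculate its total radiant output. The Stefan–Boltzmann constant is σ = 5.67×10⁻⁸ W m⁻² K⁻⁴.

A = 4πr² = 4π × (5.7×10^10)² = 4.08×10^22 m².
P = σAT⁴ = 5.67×10⁻⁸ × 4.08×10^22 × (3336)⁴ = 5.67×10⁻⁸ × 4.08×10^22 × 1.24×10^14.
P = 2.87×10^29 W.

P ≈ 2.87×10^29 W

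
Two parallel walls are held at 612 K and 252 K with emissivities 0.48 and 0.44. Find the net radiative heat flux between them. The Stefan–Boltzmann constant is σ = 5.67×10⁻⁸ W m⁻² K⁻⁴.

For two large parallel gray plates, q = σ(T₁⁴ − T₂⁴) / (1/ε₁ + 1/ε₂ − 1).
1/ε₁ + 1/ε₂ − 1 = 1/0.48 + 1/0.44 − 1 = 3.356.
T₁⁴ − T₂⁴ = 1.40×10^11 − 4.03×10^9 = 1.36×10^11 K⁴.
q = 5.67×10⁻⁸ × 1.36×10^11 / 3.356 = 2300 W/m².

q ≈ 2300 W/m²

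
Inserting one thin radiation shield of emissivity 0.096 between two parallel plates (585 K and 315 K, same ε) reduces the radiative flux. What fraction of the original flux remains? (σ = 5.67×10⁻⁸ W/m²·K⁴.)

With N identical shields there are N+1 = 2 gaps in series, each with the same radiative resistance, so the flux falls to 1/(N+1) of its unshielded value.

ratio ≈ 0.500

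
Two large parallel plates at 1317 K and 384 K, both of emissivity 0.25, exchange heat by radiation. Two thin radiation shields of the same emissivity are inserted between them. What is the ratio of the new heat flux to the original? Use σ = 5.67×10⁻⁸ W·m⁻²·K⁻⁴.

ratio ≈ 0.333

With N identical shields there are N+1 = 3 gaps in series, each with the same radiative resistance, so the flux falls to 1/(N+1) of its unshielded value.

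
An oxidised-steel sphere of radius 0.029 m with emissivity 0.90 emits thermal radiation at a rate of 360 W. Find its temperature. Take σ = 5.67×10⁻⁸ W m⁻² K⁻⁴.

T ≈ 904 K

A = 4πr² = 4π × (0.029)² = 0.0106 m².
From P = εσAT⁴, T = (P / εσA)^(1/4) = (360 / (0.90 × 5.67×10⁻⁸ × 0.0106))^(1/4).
T = (6.68×10^11)^(1/4) = 904 K.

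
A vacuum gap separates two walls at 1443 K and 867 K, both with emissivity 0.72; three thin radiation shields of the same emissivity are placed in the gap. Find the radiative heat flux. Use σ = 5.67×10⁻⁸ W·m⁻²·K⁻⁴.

q ≈ 30100 W/m²

Each of the 4 gaps contributes resistance (2/ε − 1) = 2/0.72 − 1 = 1.778; total = 7.111.
q = σ(T₁⁴ − T₂⁴) / 7.111 = 5.67×10⁻⁸ × 3.77×10^12 / 7.111 = 30100 W/m².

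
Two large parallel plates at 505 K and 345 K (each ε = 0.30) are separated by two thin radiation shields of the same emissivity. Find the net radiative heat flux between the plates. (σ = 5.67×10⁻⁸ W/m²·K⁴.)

q ≈ 170 W/m²

Each of the 3 gaps contributes resistance (2/ε − 1) = 2/0.30 − 1 = 5.667; total = 17.00.
q = σ(T₁⁴ − T₂⁴) / 17.00 = 5.67×10⁻⁸ × 5.09×10^10 / 17.00 = 170 W/m².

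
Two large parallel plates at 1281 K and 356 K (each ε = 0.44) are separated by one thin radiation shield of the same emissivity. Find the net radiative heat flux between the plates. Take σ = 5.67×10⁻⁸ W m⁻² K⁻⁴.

Each of the 2 gaps contributes resistance (2/ε − 1) = 2/0.44 − 1 = 3.545; total = 7.091.
q = σ(T₁⁴ − T₂⁴) / 7.091 = 5.67×10⁻⁸ × 2.68×10^12 / 7.091 = 21400 W/m².

q ≈ 21400 W/m²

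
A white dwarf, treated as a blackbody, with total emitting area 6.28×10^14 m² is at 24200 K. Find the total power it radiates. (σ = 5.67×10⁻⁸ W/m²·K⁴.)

P = σAT⁴ = 5.67×10⁻⁸ × 6.28×10^14 × (24200)⁴ = 5.67×10⁻⁸ × 6.28×10^14 × 3.43×10^17.
P = 1.22×10^25 W.

P ≈ 1.22×10^25 W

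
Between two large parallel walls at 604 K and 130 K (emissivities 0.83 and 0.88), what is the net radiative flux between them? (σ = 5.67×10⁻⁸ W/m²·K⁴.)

q ≈ 5610 W/m²

For two large parallel gray plates, q = σ(T₁⁴ − T₂⁴) / (1/ε₁ + 1/ε₂ − 1).
1/ε₁ + 1/ε₂ − 1 = 1/0.83 + 1/0.88 − 1 = 1.341.
T₁⁴ − T₂⁴ = 1.33×10^11 − 2.86×10^8 = 1.33×10^11 K⁴.
q = 5.67×10⁻⁸ × 1.33×10^11 / 1.341 = 5610 W/m².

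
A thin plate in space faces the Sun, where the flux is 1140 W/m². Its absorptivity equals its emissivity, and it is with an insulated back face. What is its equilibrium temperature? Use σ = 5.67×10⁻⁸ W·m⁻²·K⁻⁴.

Absorbed flux αS = emitted flux εσT⁴ (one radiating face); with α = ε, T = (S/σ)^(1/4).
T = (1140 / 5.67×10⁻⁸)^(1/4) = (2.01×10^10)^(1/4).
T = 377 K.

T ≈ 377 K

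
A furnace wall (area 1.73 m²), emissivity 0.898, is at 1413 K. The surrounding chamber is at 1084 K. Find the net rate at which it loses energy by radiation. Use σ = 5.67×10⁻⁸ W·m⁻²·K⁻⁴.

Q ≈ 2.30×10^5 W

Q = εσA(T⁴ − T_s⁴). T⁴ − T_s⁴ = (1413)⁴ − (1084)⁴ = 3.99×10^12 − 1.38×10^12 = 2.61×10^12 K⁴.
Q = 0.898 × 5.67×10⁻⁸ × 1.73 × 2.61×10^12 = 2.30×10^5 W.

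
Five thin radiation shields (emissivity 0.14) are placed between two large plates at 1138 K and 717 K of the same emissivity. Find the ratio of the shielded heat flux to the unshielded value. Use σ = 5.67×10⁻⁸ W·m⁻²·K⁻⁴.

ratio ≈ 0.167

With N identical shields there are N+1 = 6 gaps in series, each with the same radiative resistance, so the flux falls to 1/(N+1) of its unshielded value.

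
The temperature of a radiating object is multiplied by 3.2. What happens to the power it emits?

P ∝ T⁴, so the power scales as (3.2)⁴ = 105.

factor ≈ 105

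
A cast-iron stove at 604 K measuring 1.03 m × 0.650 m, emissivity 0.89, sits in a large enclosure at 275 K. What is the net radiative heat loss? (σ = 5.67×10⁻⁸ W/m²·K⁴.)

Q ≈ 4300 W

A = 1.03 × 0.650 = 0.670 m².
Q = εσA(T⁴ − T_s⁴). T⁴ − T_s⁴ = (604)⁴ − (275)⁴ = 1.33×10^11 − 5.72×10^9 = 1.27×10^11 K⁴.
Q = 0.89 × 5.67×10⁻⁸ × 0.670 × 1.27×10^11 = 4300 W.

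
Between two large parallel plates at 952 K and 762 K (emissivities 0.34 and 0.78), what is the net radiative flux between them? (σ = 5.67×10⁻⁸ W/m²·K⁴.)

q ≈ 8520 W/m²

For two large parallel gray plates, q = σ(T₁⁴ − T₂⁴) / (1/ε₁ + 1/ε₂ − 1).
1/ε₁ + 1/ε₂ − 1 = 1/0.34 + 1/0.78 − 1 = 3.223.
T₁⁴ − T₂⁴ = 8.21×10^11 − 3.37×10^11 = 4.84×10^11 K⁴.
q = 5.67×10⁻⁸ × 4.84×10^11 / 3.223 = 8520 W/m².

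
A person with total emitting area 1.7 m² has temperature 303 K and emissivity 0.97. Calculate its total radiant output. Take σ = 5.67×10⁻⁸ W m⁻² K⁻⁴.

P ≈ 788 W

Stefan–Boltzmann: P = εσAT⁴ = 0.97 × 5.67×10⁻⁸ × 1.70 × (303)⁴ = 0.97 × 5.67×10⁻⁸ × 1.70 × 8.43×10^9.
P = 788 W.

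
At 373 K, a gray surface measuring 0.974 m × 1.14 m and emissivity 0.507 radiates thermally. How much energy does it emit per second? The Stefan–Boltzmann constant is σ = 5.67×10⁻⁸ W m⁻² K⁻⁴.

P ≈ 618 W

A = 0.974 × 1.14 = 1.11 m².
P = εσAT⁴ = 0.507 × 5.67×10⁻⁸ × 1.11 × (373)⁴ = 0.507 × 5.67×10⁻⁸ × 1.11 × 1.94×10^10.
P = 618 W.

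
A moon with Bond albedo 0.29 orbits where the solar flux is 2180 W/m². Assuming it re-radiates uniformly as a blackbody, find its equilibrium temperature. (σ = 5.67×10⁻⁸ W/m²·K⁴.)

T ≈ 287 K

Power absorbed = (1−a)S·πR²; power emitted = 4πR²σT⁴. Equating and cancelling πR²:
T = ((1−a)S / 4σ)^(1/4) = (1550 / (4 × 5.67×10⁻⁸))^(1/4) = (6.82×10^9)^(1/4).
T = 287 K.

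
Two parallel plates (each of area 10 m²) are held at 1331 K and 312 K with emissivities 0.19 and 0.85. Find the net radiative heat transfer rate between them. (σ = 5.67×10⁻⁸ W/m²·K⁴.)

For two large parallel gray plates, q = σ(T₁⁴ − T₂⁴) / (1/ε₁ + 1/ε₂ − 1).
1/ε₁ + 1/ε₂ − 1 = 1/0.19 + 1/0.85 − 1 = 5.440.
T₁⁴ − T₂⁴ = 3.14×10^12 − 9.48×10^9 = 3.13×10^12 K⁴.
q = 5.67×10⁻⁸ × 3.13×10^12 / 5.440 = 32600 W/m².
Q = q·A = 32600 × 10 = 3.26×10^5 W.

Q ≈ 3.26×10^5 W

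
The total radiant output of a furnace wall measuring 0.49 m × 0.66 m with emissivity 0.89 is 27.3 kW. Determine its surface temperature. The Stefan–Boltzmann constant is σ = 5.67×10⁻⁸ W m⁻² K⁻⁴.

A = 0.49 × 0.66 = 0.323 m².
From P = εσAT⁴, T = (P / εσA)^(1/4) = (27300 / (0.89 × 5.67×10⁻⁸ × 0.323))^(1/4).
T = (1.67×10^12)^(1/4) = 1140 K.

T ≈ 1140 K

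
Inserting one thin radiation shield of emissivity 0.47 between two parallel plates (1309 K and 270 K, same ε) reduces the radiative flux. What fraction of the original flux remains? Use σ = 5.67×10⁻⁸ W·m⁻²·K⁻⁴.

ratio ≈ 0.500

With N identical shields there are N+1 = 2 gaps in series, each with the same radiative resistance, so the flux falls to 1/(N+1) of its unshielded value.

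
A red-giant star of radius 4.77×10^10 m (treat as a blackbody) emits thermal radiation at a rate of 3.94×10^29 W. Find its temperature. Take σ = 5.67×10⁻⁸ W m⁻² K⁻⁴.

A = 4πr² = 4π × (4.77×10^10)² = 2.86×10^22 m².
From P = σAT⁴, T = (P / σA)^(1/4) = (3.94×10^29 / (5.67×10⁻⁸ × 2.86×10^22))^(1/4).
T = (2.43×10^14)^(1/4) = 3950 K.

T ≈ 3950 K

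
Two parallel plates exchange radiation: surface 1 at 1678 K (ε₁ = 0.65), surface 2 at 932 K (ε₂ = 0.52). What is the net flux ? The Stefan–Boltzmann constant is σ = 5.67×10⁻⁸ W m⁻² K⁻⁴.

For two large parallel gray plates, q = σ(T₁⁴ − T₂⁴) / (1/ε₁ + 1/ε₂ − 1).
1/ε₁ + 1/ε₂ − 1 = 1/0.65 + 1/0.52 − 1 = 2.462.
T₁⁴ − T₂⁴ = 7.93×10^12 − 7.55×10^11 = 7.17×10^12 K⁴.
q = 5.67×10⁻⁸ × 7.17×10^12 / 2.462 = 1.65×10^5 W/m².

q ≈ 1.65×10^5 W/m²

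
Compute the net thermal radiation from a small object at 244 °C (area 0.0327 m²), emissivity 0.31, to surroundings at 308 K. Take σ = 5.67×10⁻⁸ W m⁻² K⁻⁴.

Convert: 244 °C = 517 K.
Q = εσA(T⁴ − T_s⁴). T⁴ − T_s⁴ = (517)⁴ − (308)⁴ = 7.14×10^10 − 9.00×10^9 = 6.24×10^10 K⁴.
Q = 0.31 × 5.67×10⁻⁸ × 0.0327 × 6.24×10^10 = 35.9 W.

Q ≈ 35.9 W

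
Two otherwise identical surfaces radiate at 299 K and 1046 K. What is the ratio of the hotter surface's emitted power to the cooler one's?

P ∝ T⁴, so the ratio is (1046/299)⁴ = (3.498)⁴ = 150.

ratio ≈ 150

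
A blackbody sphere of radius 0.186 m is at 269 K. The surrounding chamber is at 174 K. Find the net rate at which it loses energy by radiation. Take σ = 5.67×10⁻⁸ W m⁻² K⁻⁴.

Q ≈ 106 W

A = 4πr² = 4π × (0.186)² = 0.435 m².
Q = σA(T⁴ − T_s⁴). T⁴ − T_s⁴ = (269)⁴ − (174)⁴ = 5.24×10^9 − 9.17×10^8 = 4.32×10^9 K⁴.
Q = 5.67×10⁻⁸ × 0.435 × 4.32×10^9 = 106 W.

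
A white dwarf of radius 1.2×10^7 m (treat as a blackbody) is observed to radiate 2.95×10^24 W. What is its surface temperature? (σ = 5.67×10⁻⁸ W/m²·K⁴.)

A = 4πr² = 4π × (1.2×10^7)² = 1.81×10^15 m².
From P = σAT⁴, T = (P / σA)^(1/4) = (2.95×10^24 / (5.67×10⁻⁸ × 1.81×10^15))^(1/4).
T = (2.88×10^16)^(1/4) = 13000 K.

T ≈ 13000 K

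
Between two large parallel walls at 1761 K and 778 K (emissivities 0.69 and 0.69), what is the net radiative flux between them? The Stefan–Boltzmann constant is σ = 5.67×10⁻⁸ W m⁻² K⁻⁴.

For two large parallel gray plates, q = σ(T₁⁴ − T₂⁴) / (1/ε₁ + 1/ε₂ − 1).
1/ε₁ + 1/ε₂ − 1 = 1/0.69 + 1/0.69 − 1 = 1.899.
T₁⁴ − T₂⁴ = 9.62×10^12 − 3.66×10^11 = 9.25×10^12 K⁴.
q = 5.67×10⁻⁸ × 9.25×10^12 / 1.899 = 2.76×10^5 W/m².

q ≈ 2.76×10^5 W/m²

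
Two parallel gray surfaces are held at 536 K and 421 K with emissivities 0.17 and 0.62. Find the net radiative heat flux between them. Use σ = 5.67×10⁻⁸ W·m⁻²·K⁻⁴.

q ≈ 446 W/m²

For two large parallel gray plates, q = σ(T₁⁴ − T₂⁴) / (1/ε₁ + 1/ε₂ − 1).
1/ε₁ + 1/ε₂ − 1 = 1/0.17 + 1/0.62 − 1 = 6.495.
T₁⁴ − T₂⁴ = 8.25×10^10 − 3.14×10^10 = 5.11×10^10 K⁴.
q = 5.67×10⁻⁸ × 5.11×10^10 / 6.495 = 446 W/m².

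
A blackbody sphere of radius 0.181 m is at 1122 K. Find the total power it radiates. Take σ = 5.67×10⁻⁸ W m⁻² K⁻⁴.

A = 4πr² = 4π × (0.181)² = 0.412 m².
P = σAT⁴ = 5.67×10⁻⁸ × 0.412 × (1122)⁴ = 5.67×10⁻⁸ × 0.412 × 1.58×10^12.
P = 37000 W.

P ≈ 37000 W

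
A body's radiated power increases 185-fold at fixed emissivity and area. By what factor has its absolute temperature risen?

P ∝ T⁴ ⇒ T ∝ P^(1/4), so T scales by (185)^(1/4) = 3.69.

factor ≈ 3.69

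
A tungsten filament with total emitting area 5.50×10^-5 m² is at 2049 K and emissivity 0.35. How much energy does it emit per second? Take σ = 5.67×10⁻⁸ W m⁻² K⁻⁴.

P = εσAT⁴ = 0.35 × 5.67×10⁻⁸ × 5.50×10^-5 × (2049)⁴ = 0.35 × 5.67×10⁻⁸ × 5.50×10^-5 × 1.76×10^13.
P = 19.2 W.

P ≈ 19.2 W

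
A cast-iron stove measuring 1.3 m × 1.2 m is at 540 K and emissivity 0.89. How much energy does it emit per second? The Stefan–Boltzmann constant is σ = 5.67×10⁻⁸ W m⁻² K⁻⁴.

A = 1.3 × 1.2 = 1.56 m².
Stefan–Boltzmann: P = εσAT⁴ = 0.89 × 5.67×10⁻⁸ × 1.56 × (540)⁴ = 0.89 × 5.67×10⁻⁸ × 1.56 × 8.50×10^10.
P = 6690 W.

P ≈ 6690 W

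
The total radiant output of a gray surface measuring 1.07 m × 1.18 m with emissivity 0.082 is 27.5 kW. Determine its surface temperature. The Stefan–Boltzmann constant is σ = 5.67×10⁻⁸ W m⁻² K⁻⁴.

T ≈ 1470 K

A = 1.07 × 1.18 = 1.26 m².
From P = εσAT⁴, T = (P / εσA)^(1/4) = (27500 / (0.082 × 5.67×10⁻⁸ × 1.26))^(1/4).
T = (4.68×10^12)^(1/4) = 1470 K.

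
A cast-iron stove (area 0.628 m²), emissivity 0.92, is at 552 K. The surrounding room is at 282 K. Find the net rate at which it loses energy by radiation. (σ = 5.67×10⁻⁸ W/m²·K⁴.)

Q = εσA(T⁴ − T_s⁴). T⁴ − T_s⁴ = (552)⁴ − (282)⁴ = 9.28×10^10 − 6.32×10^9 = 8.65×10^10 K⁴.
Q = 0.92 × 5.67×10⁻⁸ × 0.628 × 8.65×10^10 = 2830 W.

Q ≈ 2830 W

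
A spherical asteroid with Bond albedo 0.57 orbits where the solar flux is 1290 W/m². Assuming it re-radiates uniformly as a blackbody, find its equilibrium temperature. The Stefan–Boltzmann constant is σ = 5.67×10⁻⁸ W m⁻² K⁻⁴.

Power absorbed = (1−a)S·πR²; power emitted = 4πR²σT⁴. Equating and cancelling πR²:
T = ((1−a)S / 4σ)^(1/4) = (555 / (4 × 5.67×10⁻⁸))^(1/4) = (2.45×10^9)^(1/4).
T = 222 K.

T ≈ 222 K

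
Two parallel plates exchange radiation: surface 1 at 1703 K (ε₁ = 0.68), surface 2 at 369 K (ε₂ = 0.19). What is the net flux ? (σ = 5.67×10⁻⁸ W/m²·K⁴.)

q ≈ 83000 W/m²

For two large parallel gray plates, q = σ(T₁⁴ − T₂⁴) / (1/ε₁ + 1/ε₂ − 1).
1/ε₁ + 1/ε₂ − 1 = 1/0.68 + 1/0.19 − 1 = 5.734.
T₁⁴ − T₂⁴ = 8.41×10^12 − 1.85×10^10 = 8.39×10^12 K⁴.
q = 5.67×10⁻⁸ × 8.39×10^12 / 5.734 = 83000 W/m².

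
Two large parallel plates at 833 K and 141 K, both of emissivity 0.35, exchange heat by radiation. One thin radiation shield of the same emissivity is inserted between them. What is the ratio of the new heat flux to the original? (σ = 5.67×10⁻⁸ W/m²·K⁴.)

With N identical shields there are N+1 = 2 gaps in series, each with the same radiative resistance, so the flux falls to 1/(N+1) of its unshielded value.

ratio ≈ 0.500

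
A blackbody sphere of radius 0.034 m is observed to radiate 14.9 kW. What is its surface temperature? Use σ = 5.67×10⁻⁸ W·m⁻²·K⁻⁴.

A = 4πr² = 4π × (0.034)² = 0.0145 m².
From P = σAT⁴, T = (P / σA)^(1/4) = (14900 / (5.67×10⁻⁸ × 0.0145))^(1/4).
T = (1.81×10^13)^(1/4) = 2060 K.

T ≈ 2060 K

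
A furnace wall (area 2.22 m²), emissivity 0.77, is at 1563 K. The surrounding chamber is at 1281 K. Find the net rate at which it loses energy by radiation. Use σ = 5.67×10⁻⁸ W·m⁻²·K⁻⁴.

Q = εσA(T⁴ − T_s⁴). T⁴ − T_s⁴ = (1563)⁴ − (1281)⁴ = 5.97×10^12 − 2.69×10^12 = 3.28×10^12 K⁴.
Q = 0.77 × 5.67×10⁻⁸ × 2.22 × 3.28×10^12 = 3.17×10^5 W.

Q ≈ 3.17×10^5 W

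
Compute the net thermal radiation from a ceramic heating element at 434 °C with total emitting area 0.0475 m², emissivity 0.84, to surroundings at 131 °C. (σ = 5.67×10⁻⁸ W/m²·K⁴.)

Q ≈ 505 W

Convert: 434 °C = 707 K; 131 °C = 404 K.
Q = εσA(T⁴ − T_s⁴). T⁴ − T_s⁴ = (707)⁴ − (404)⁴ = 2.50×10^11 − 2.66×10^10 = 2.23×10^11 K⁴.
Q = 0.84 × 5.67×10⁻⁸ × 0.0475 × 2.23×10^11 = 505 W.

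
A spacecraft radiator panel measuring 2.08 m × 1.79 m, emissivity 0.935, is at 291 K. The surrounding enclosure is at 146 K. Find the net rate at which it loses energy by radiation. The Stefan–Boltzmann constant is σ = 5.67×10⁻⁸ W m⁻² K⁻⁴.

Q ≈ 1330 W

A = 2.08 × 1.79 = 3.72 m².
Q = εσA(T⁴ − T_s⁴). T⁴ − T_s⁴ = (291)⁴ − (146)⁴ = 7.17×10^9 − 4.54×10^8 = 6.72×10^9 K⁴.
Q = 0.935 × 5.67×10⁻⁸ × 3.72 × 6.72×10^9 = 1330 W.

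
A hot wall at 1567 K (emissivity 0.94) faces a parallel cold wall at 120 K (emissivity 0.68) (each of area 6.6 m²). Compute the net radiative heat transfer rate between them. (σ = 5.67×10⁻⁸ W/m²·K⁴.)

For two large parallel gray plates, q = σ(T₁⁴ − T₂⁴) / (1/ε₁ + 1/ε₂ − 1).
1/ε₁ + 1/ε₂ − 1 = 1/0.94 + 1/0.68 − 1 = 1.534.
T₁⁴ − T₂⁴ = 6.03×10^12 − 2.07×10^8 = 6.03×10^12 K⁴.
q = 5.67×10⁻⁸ × 6.03×10^12 / 1.534 = 2.23×10^5 W/m².
Q = q·A = 2.23×10^5 × 6.6 = 1.47×10^6 W.

Q ≈ 1.47×10^6 W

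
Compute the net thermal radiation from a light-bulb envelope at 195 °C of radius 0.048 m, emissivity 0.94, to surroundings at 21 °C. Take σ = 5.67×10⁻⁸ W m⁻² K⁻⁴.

Q ≈ 62.5 W

A = 4πr² = 4π × (0.048)² = 0.0290 m².
Convert: 195 °C = 468 K; 21 °C = 294 K.
Q = εσA(T⁴ − T_s⁴). T⁴ − T_s⁴ = (468)⁴ − (294)⁴ = 4.80×10^10 − 7.47×10^9 = 4.05×10^10 K⁴.
Q = 0.94 × 5.67×10⁻⁸ × 0.0290 × 4.05×10^10 = 62.5 W.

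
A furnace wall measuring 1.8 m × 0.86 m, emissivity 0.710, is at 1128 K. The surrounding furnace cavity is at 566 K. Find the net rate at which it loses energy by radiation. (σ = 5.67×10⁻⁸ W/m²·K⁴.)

Q ≈ 94500 W

A = 1.8 × 0.86 = 1.55 m².
Q = εσA(T⁴ − T_s⁴). T⁴ − T_s⁴ = (1128)⁴ − (566)⁴ = 1.62×10^12 − 1.03×10^11 = 1.52×10^12 K⁴.
Q = 0.710 × 5.67×10⁻⁸ × 1.55 × 1.52×10^12 = 94500 W.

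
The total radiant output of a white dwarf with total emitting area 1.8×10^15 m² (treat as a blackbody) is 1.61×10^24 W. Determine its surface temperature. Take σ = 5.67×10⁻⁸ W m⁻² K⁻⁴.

From P = σAT⁴, T = (P / σA)^(1/4) = (1.61×10^24 / (5.67×10⁻⁸ × 1.80×10^15))^(1/4).
T = (1.58×10^16)^(1/4) = 11200 K.

T ≈ 11200 K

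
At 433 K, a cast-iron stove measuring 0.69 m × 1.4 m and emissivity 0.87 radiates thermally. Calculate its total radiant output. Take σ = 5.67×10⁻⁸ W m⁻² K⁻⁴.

P ≈ 1680 W

A = 0.69 × 1.4 = 0.966 m².
Stefan–Boltzmann: P = εσAT⁴ = 0.87 × 5.67×10⁻⁸ × 0.966 × (433)⁴ = 0.87 × 5.67×10⁻⁸ × 0.966 × 3.52×10^10.
P = 1680 W.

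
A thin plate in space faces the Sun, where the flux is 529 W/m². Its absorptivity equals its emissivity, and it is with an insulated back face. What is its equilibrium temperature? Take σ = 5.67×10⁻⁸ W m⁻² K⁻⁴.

T ≈ 311 K

Absorbed flux αS = emitted flux εσT⁴ (one radiating face); with α = ε, T = (S/σ)^(1/4).
T = (529 / 5.67×10⁻⁸)^(1/4) = (9.33×10^9)^(1/4).
T = 311 K.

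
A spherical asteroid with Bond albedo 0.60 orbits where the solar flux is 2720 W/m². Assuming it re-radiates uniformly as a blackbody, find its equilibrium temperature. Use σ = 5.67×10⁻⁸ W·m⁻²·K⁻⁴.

T ≈ 263 K

Power absorbed = (1−a)S·πR²; power emitted = 4πR²σT⁴. Equating and cancelling πR²:
T = ((1−a)S / 4σ)^(1/4) = (1090 / (4 × 5.67×10⁻⁸))^(1/4) = (4.80×10^9)^(1/4).
T = 263 K.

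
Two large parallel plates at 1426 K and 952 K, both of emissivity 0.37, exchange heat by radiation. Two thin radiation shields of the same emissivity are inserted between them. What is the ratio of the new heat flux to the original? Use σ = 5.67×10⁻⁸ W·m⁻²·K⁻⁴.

With N identical shields there are N+1 = 3 gaps in series, each with the same radiative resistance, so the flux falls to 1/(N+1) of its unshielded value.

ratio ≈ 0.333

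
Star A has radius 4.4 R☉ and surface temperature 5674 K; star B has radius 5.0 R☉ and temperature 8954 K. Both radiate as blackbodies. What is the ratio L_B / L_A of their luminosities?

L_B/L_A ≈ 8.01

L = 4πR²σT⁴ ∝ R²T⁴, so L_B/L_A = (5.0/4.4)² × (8954/5674)⁴ = 1.29 × 6.20 = 8.01.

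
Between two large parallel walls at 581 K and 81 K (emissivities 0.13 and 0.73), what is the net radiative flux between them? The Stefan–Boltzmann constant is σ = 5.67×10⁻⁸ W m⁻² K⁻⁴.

For two large parallel gray plates, q = σ(T₁⁴ − T₂⁴) / (1/ε₁ + 1/ε₂ − 1).
1/ε₁ + 1/ε₂ − 1 = 1/0.13 + 1/0.73 − 1 = 8.062.
T₁⁴ − T₂⁴ = 1.14×10^11 − 4.30×10^7 = 1.14×10^11 K⁴.
q = 5.67×10⁻⁸ × 1.14×10^11 / 8.062 = 801 W/m².

q ≈ 801 W/m²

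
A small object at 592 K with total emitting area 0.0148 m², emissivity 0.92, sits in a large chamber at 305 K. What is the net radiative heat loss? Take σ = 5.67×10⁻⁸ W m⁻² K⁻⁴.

Q ≈ 88.1 W

Q = εσA(T⁴ − T_s⁴). T⁴ − T_s⁴ = (592)⁴ − (305)⁴ = 1.23×10^11 − 8.65×10^9 = 1.14×10^11 K⁴.
Q = 0.92 × 5.67×10⁻⁸ × 0.0148 × 1.14×10^11 = 88.1 W.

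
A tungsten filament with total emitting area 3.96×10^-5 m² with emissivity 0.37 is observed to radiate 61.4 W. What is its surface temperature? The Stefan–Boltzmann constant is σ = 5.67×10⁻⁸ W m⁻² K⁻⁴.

From P = εσAT⁴, T = (P / εσA)^(1/4) = (61.4 / (0.37 × 5.67×10⁻⁸ × 3.96×10^-5))^(1/4).
T = (7.39×10^13)^(1/4) = 2930 K.

T ≈ 2930 K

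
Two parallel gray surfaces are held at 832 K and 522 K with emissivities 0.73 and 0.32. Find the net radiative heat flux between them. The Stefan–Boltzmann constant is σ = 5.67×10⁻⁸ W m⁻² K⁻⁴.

q ≈ 6570 W/m²

For two large parallel gray plates, q = σ(T₁⁴ − T₂⁴) / (1/ε₁ + 1/ε₂ − 1).
1/ε₁ + 1/ε₂ − 1 = 1/0.73 + 1/0.32 − 1 = 3.495.
T₁⁴ − T₂⁴ = 4.79×10^11 − 7.42×10^10 = 4.05×10^11 K⁴.
q = 5.67×10⁻⁸ × 4.05×10^11 / 3.495 = 6570 W/m².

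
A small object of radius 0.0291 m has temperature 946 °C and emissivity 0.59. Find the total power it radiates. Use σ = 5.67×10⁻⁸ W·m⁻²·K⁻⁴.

A = 4πr² = 4π × (0.0291)² = 0.0106 m².
946 °C = 1219 K.
P = εσAT⁴ = 0.59 × 5.67×10⁻⁸ × 0.0106 × (1219)⁴ = 0.59 × 5.67×10⁻⁸ × 0.0106 × 2.21×10^12.
P = 786 W.

P ≈ 786 W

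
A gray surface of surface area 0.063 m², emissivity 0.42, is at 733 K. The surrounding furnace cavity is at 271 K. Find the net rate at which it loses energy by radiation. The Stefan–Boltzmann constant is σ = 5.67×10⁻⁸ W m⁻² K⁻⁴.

Q = εσA(T⁴ − T_s⁴). T⁴ − T_s⁴ = (733)⁴ − (271)⁴ = 2.89×10^11 − 5.39×10^9 = 2.83×10^11 K⁴.
Q = 0.42 × 5.67×10⁻⁸ × 0.0630 × 2.83×10^11 = 425 W.

Q ≈ 425 W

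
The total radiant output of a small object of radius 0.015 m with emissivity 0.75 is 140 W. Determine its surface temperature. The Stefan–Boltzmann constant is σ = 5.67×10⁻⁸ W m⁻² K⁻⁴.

A = 4πr² = 4π × (0.015)² = 2.83×10^-3 m².
From P = εσAT⁴, T = (P / εσA)^(1/4) = (140 / (0.75 × 5.67×10⁻⁸ × 2.83×10^-3))^(1/4).
T = (1.16×10^12)^(1/4) = 1040 K.

T ≈ 1040 K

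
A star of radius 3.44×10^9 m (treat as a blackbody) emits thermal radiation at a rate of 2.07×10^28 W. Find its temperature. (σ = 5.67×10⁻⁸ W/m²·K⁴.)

A = 4πr² = 4π × (3.44×10^9)² = 1.49×10^20 m².
From P = σAT⁴, T = (P / σA)^(1/4) = (2.07×10^28 / (5.67×10⁻⁸ × 1.49×10^20))^(1/4).
T = (2.46×10^15)^(1/4) = 7040 K.

T ≈ 7040 K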